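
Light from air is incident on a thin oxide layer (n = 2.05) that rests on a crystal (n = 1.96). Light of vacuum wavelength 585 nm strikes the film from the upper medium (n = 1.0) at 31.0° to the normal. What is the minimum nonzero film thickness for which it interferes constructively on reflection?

At the upper boundary (n = 1.0 to n = 2.05) the reflected ray undergoes a half-wave phase shift.
Bottom surface (2.05 → 1.96): reflection off a lower-index medium gives no phase shift.
Net: one phase inversion between the two reflected rays.
With one net inversion, constructive interference in reflection requires 2 n t cos θ_r = (m + ½) λ.
Snell's law: 1.0 sin 31.0° = 2.05 sin θ_r → sin θ_r = 0.251, cos θ_r = 0.968.
Minimum at m = 0: t = λ / (4 n cos θ_r) = 585 / (4 × 2.05 × 0.968) = 73.7 nm.

73.7 nm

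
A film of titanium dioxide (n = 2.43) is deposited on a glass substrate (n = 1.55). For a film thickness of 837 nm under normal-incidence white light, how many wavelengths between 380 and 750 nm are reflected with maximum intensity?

6

At the upper boundary (n = 1.0 to n = 2.43) the reflected ray undergoes a half-wave phase shift.
Ray reflecting at the bottom interface goes from n = 2.43 toward n = 1.55: no phase shift.
Net: one phase inversion between the two reflected rays.
So the condition for constructive reflection is 2 n t = (m + ½) λ.
λ = 2 n t / (m + ½) = 4068 / (m + ½) nm.
m=4: 904 nm (IR); m=5: 740 nm (visible); m=6: 626 nm (visible); m=7: 542 nm (visible); m=8: 479 nm (visible); m=9: 428 nm (visible); m=10: 387 nm (visible); m=11: 354 nm (UV).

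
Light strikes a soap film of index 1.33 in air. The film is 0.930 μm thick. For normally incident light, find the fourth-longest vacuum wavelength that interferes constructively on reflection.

707 nm

At the upper boundary (n = 1.0 to n = 1.33) the reflected ray undergoes a half-wave phase shift.
At the lower boundary (n = 1.33 to n = 1.0) the reflected ray undergoes no phase shift.
Net: one phase inversion between the two reflected rays.
So the condition for constructive reflection is 2 n t = (m + ½) λ.
λ = 2 n t / (m + ½). The fourth-longest wavelength is m = 3: λ = 2 × 1.33 × 930 / 3.50 = 707 nm.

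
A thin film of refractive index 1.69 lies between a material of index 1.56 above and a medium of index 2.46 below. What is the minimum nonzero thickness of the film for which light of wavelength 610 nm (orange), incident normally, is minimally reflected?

90.2 nm

Top surface (1.56 → 1.69): reflection off a higher-index medium gives a half-wave phase shift.
Bottom surface (1.69 → 2.46): reflection off a higher-index medium gives a half-wave phase shift.
Zero or two π shifts → no net half-wave offset.
So the condition for destructive reflection is 2 n t = (m + ½) λ.
Minimum at m = 0: t = λ / (4 n) = 610 / (4 × 1.69) = 90.2 nm.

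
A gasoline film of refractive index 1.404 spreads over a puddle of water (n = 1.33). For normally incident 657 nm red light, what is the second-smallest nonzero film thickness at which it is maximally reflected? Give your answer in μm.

Ray reflecting at the top interface goes from n = 1.0 toward n = 1.404: a half-wave phase shift.
At the lower boundary (n = 1.404 to n = 1.33) the reflected ray undergoes no phase shift.
Net: one phase inversion between the two reflected rays.
With one net inversion, constructive interference in reflection requires 2 n t = (m + ½) λ.
The second-smallest nonzero thickness corresponds to m = 1: t = (m + ½) λ / (2 n) = 1.50 × 657 / (2 × 1.404) = 351 nm.

0.351 μm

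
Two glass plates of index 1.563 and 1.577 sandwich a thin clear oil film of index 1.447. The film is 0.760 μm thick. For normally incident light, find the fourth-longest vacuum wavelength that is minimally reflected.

Ray reflecting at the top interface goes from n = 1.563 toward n = 1.447: no phase shift.
At the lower boundary (n = 1.447 to n = 1.577) the reflected ray undergoes a half-wave phase shift.
The two reflections differ by half a wavelength.
With one net inversion, destructive interference in reflection requires 2 n t = m λ.
λ = 2 n t / m. The fourth-longest wavelength is m = 4: λ = 2 × 1.447 × 760 / 4.00 = 550 nm.

550 nm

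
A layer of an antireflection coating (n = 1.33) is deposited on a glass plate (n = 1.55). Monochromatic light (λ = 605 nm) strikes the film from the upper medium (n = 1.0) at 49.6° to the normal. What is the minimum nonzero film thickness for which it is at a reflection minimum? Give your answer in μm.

At the upper boundary (n = 1.0 to n = 1.33) the reflected ray undergoes a half-wave phase shift.
At the lower boundary (n = 1.33 to n = 1.55) the reflected ray undergoes a half-wave phase shift.
The two reflections carry the same phase change, so no net offset.
For dark reflection here: 2 n t cos θ_r = (m + ½) λ.
Snell's law: 1.0 sin 49.6° = 1.33 sin θ_r → sin θ_r = 0.573, cos θ_r = 0.820.
Minimum at m = 0: t = λ / (4 n cos θ_r) = 605 / (4 × 1.33 × 0.820) = 139 nm.

0.139 μm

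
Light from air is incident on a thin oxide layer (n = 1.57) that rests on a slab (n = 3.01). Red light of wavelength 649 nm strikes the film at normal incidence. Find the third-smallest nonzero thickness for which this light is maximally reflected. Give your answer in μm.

0.620 μm

Ray reflecting at the top interface goes from n = 1.0 toward n = 1.57: a half-wave phase shift.
At the lower boundary (n = 1.57 to n = 3.01) the reflected ray undergoes a half-wave phase shift.
Net: no relative phase inversion (both shifts match).
With no net inversion, constructive interference in reflection requires 2 n t = m λ.
The third-smallest nonzero thickness corresponds to m = 3: t = m λ / (2 n) = 3.00 × 649 / (2 × 1.57) = 620 nm.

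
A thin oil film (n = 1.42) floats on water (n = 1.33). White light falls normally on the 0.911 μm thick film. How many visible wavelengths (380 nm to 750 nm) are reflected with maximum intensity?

At the upper boundary (n = 1.0 to n = 1.42) the reflected ray undergoes a half-wave phase shift.
Bottom surface (1.42 → 1.33): reflection off a lower-index medium gives no phase shift.
Exactly one π shift → a net half-wave offset.
For maximum reflection here: 2 n t = (m + ½) λ.
λ = 2 n t / (m + ½) = 2587 / (m + ½) nm.
m=2: 1035 nm (IR); m=3: 739 nm (visible); m=4: 575 nm (visible); m=5: 470 nm (visible); m=6: 398 nm (visible); m=7: 345 nm (UV).

4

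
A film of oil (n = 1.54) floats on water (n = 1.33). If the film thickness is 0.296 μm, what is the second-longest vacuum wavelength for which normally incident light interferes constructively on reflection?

608 nm

Ray reflecting at the top interface goes from n = 1.0 toward n = 1.54: a half-wave phase shift.
Ray reflecting at the bottom interface goes from n = 1.54 toward n = 1.33: no phase shift.
Exactly one π shift → a net half-wave offset.
With one net inversion, constructive interference in reflection requires 2 n t = (m + ½) λ.
λ = 2 n t / (m + ½). The second-longest wavelength is m = 1: λ = 2 × 1.54 × 296 / 1.50 = 608 nm.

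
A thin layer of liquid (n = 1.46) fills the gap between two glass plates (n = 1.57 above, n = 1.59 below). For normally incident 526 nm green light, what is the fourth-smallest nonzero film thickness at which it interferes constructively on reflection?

630 nm

Top surface (1.57 → 1.46): reflection off a lower-index medium gives no phase shift.
At the lower boundary (n = 1.46 to n = 1.59) the reflected ray undergoes a half-wave phase shift.
The two reflections differ by half a wavelength.
So the condition for constructive reflection is 2 n t = (m + ½) λ.
The fourth-smallest nonzero thickness corresponds to m = 3: t = (m + ½) λ / (2 n) = 3.50 × 526 / (2 × 1.46) = 630 nm.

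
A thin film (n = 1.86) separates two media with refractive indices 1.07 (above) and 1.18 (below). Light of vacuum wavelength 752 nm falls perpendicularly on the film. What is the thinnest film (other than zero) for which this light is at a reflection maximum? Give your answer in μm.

0.101 μm

At the upper boundary (n = 1.07 to n = 1.86) the reflected ray undergoes a half-wave phase shift.
At the lower boundary (n = 1.86 to n = 1.18) the reflected ray undergoes no phase shift.
Net: one phase inversion between the two reflected rays.
With one net inversion, constructive interference in reflection requires 2 n t = (m + ½) λ.
Minimum at m = 0: t = λ / (4 n) = 752 / (4 × 1.86) = 101 nm.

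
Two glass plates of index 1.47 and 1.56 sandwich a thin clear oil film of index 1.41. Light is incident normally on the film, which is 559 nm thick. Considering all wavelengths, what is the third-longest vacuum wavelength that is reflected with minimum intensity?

525 nm

At the upper boundary (n = 1.47 to n = 1.41) the reflected ray undergoes no phase shift.
Ray reflecting at the bottom interface goes from n = 1.41 toward n = 1.56: a half-wave phase shift.
Net: one phase inversion between the two reflected rays.
For weak reflection here: 2 n t = m λ.
λ = 2 n t / m. The third-longest wavelength is m = 3: λ = 2 × 1.41 × 559 / 3.00 = 525 nm.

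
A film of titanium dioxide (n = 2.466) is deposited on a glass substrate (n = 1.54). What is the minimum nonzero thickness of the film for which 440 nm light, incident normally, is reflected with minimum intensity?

89.2 nm

Top surface (1.0 → 2.466): reflection off a higher-index medium gives a half-wave phase shift.
At the lower boundary (n = 2.466 to n = 1.54) the reflected ray undergoes no phase shift.
Exactly one π shift → a net half-wave offset.
With one net inversion, destructive interference in reflection requires 2 n t = m λ.
Minimum nonzero at m = 1: t = λ / (2 n) = 440 / (2 × 2.466) = 89.2 nm.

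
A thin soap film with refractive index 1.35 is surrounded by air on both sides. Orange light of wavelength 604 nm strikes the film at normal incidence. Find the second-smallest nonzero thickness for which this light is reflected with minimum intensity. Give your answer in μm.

0.447 μm

Top surface (1.0 → 1.35): reflection off a higher-index medium gives a half-wave phase shift.
At the lower boundary (n = 1.35 to n = 1.0) the reflected ray undergoes no phase shift.
The two reflections differ by half a wavelength.
So the condition for destructive reflection is 2 n t = m λ.
The second-smallest nonzero thickness corresponds to m = 2: t = m λ / (2 n) = 2.00 × 604 / (2 × 1.35) = 447 nm.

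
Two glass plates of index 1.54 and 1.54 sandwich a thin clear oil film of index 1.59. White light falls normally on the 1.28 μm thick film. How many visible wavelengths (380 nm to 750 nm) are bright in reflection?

6

Ray reflecting at the top interface goes from n = 1.54 toward n = 1.59: a half-wave phase shift.
Bottom surface (1.59 → 1.54): reflection off a lower-index medium gives no phase shift.
Net: one phase inversion between the two reflected rays.
For maximum reflection here: 2 n t = (m + ½) λ.
λ = 2 n t / (m + ½) = 4070 / (m + ½) nm.
m=4: 905 nm (IR); m=5: 740 nm (visible); m=6: 626 nm (visible); m=7: 543 nm (visible); m=8: 479 nm (visible); m=9: 428 nm (visible); m=10: 388 nm (visible); m=11: 354 nm (UV).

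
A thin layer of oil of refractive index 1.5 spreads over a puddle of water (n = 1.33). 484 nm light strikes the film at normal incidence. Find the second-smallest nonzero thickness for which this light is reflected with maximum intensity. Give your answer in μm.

0.242 μm

Ray reflecting at the top interface goes from n = 1.0 toward n = 1.5: a half-wave phase shift.
At the lower boundary (n = 1.5 to n = 1.33) the reflected ray undergoes no phase shift.
The two reflections differ by half a wavelength.
With one net inversion, constructive interference in reflection requires 2 n t = (m + ½) λ.
The second-smallest nonzero thickness corresponds to m = 1: t = (m + ½) λ / (2 n) = 1.50 × 484 / (2 × 1.5) = 242 nm.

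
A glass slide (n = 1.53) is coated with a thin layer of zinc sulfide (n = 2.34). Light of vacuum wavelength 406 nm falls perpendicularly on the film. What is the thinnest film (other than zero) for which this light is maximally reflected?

43.4 nm

Ray reflecting at the top interface goes from n = 1.0 toward n = 2.34: a half-wave phase shift.
Ray reflecting at the bottom interface goes from n = 2.34 toward n = 1.53: no phase shift.
The two reflections differ by half a wavelength.
So the condition for constructive reflection is 2 n t = (m + ½) λ.
Minimum at m = 0: t = λ / (4 n) = 406 / (4 × 2.34) = 43.4 nm.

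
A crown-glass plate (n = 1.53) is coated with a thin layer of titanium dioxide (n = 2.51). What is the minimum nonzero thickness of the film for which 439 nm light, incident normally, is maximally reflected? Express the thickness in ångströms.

437 Å

Ray reflecting at the top interface goes from n = 1.0 toward n = 2.51: a half-wave phase shift.
Bottom surface (2.51 → 1.53): reflection off a lower-index medium gives no phase shift.
The two reflections differ by half a wavelength.
With one net inversion, constructive interference in reflection requires 2 n t = (m + ½) λ.
Minimum at m = 0: t = λ / (4 n) = 439 / (4 × 2.51) = 43.7 nm.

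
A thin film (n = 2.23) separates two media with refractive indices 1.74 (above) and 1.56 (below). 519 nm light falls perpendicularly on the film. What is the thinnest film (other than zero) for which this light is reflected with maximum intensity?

58.2 nm

Top surface (1.74 → 2.23): reflection off a higher-index medium gives a half-wave phase shift.
At the lower boundary (n = 2.23 to n = 1.56) the reflected ray undergoes no phase shift.
Exactly one π shift → a net half-wave offset.
For strong reflection here: 2 n t = (m + ½) λ.
Minimum at m = 0: t = λ / (4 n) = 519 / (4 × 2.23) = 58.2 nm.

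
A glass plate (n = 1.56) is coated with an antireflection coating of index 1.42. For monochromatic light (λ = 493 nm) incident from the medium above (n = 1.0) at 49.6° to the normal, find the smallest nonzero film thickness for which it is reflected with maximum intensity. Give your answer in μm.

0.206 μm

At the upper boundary (n = 1.0 to n = 1.42) the reflected ray undergoes a half-wave phase shift.
Bottom surface (1.42 → 1.56): reflection off a higher-index medium gives a half-wave phase shift.
Zero or two π shifts → no net half-wave offset.
For maximum reflection here: 2 n t cos θ_r = m λ.
Snell's law: 1.0 sin 49.6° = 1.42 sin θ_r → sin θ_r = 0.536, cos θ_r = 0.844.
Minimum nonzero at m = 1: t = λ / (2 n cos θ_r) = 493 / (2 × 1.42 × 0.844) = 206 nm.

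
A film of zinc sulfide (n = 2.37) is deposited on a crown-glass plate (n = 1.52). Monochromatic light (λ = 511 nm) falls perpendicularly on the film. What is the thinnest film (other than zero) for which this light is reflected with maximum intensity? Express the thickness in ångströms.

Ray reflecting at the top interface goes from n = 1.0 toward n = 2.37: a half-wave phase shift.
At the lower boundary (n = 2.37 to n = 1.52) the reflected ray undergoes no phase shift.
The two reflections differ by half a wavelength.
So the condition for constructive reflection is 2 n t = (m + ½) λ.
Minimum at m = 0: t = λ / (4 n) = 511 / (4 × 2.37) = 53.9 nm.

539 Å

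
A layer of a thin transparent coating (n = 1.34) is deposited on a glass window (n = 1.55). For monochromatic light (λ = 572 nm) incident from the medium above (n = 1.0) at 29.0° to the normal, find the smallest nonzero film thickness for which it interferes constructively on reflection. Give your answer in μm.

Ray reflecting at the top interface goes from n = 1.0 toward n = 1.34: a half-wave phase shift.
At the lower boundary (n = 1.34 to n = 1.55) the reflected ray undergoes a half-wave phase shift.
Zero or two π shifts → no net half-wave offset.
So the condition for constructive reflection is 2 n t cos θ_r = m λ.
Snell's law: 1.0 sin 29.0° = 1.34 sin θ_r → sin θ_r = 0.362, cos θ_r = 0.932.
Minimum nonzero at m = 1: t = λ / (2 n cos θ_r) = 572 / (2 × 1.34 × 0.932) = 229 nm.

0.229 μm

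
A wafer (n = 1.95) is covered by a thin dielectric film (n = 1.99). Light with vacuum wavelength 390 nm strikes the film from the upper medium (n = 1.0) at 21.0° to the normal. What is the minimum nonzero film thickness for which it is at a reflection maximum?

49.8 nm

Ray reflecting at the top interface goes from n = 1.0 toward n = 1.99: a half-wave phase shift.
At the lower boundary (n = 1.99 to n = 1.95) the reflected ray undergoes no phase shift.
Net: one phase inversion between the two reflected rays.
With one net inversion, constructive interference in reflection requires 2 n t cos θ_r = (m + ½) λ.
Snell's law: 1.0 sin 21.0° = 1.99 sin θ_r → sin θ_r = 0.180, cos θ_r = 0.984.
Minimum at m = 0: t = λ / (4 n cos θ_r) = 390 / (4 × 1.99 × 0.984) = 49.8 nm.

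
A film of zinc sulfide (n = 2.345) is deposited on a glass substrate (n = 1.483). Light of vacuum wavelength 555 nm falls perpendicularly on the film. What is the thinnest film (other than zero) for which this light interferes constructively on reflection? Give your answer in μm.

0.0592 μm

Ray reflecting at the top interface goes from n = 1.0 toward n = 2.345: a half-wave phase shift.
Ray reflecting at the bottom interface goes from n = 2.345 toward n = 1.483: no phase shift.
Exactly one π shift → a net half-wave offset.
For maximum reflection here: 2 n t = (m + ½) λ.
Minimum at m = 0: t = λ / (4 n) = 555 / (4 × 2.345) = 59.2 nm.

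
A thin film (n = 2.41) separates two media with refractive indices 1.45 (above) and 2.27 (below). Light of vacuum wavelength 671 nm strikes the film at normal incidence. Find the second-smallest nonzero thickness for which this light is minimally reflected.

278 nm

At the upper boundary (n = 1.45 to n = 2.41) the reflected ray undergoes a half-wave phase shift.
Ray reflecting at the bottom interface goes from n = 2.41 toward n = 2.27: no phase shift.
The two reflections differ by half a wavelength.
With one net inversion, destructive interference in reflection requires 2 n t = m λ.
The second-smallest nonzero thickness corresponds to m = 2: t = m λ / (2 n) = 2.00 × 671 / (2 × 2.41) = 278 nm.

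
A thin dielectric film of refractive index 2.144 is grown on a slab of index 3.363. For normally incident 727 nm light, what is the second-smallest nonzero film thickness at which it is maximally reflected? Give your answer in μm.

0.339 μm

Ray reflecting at the top interface goes from n = 1.0 toward n = 2.144: a half-wave phase shift.
Ray reflecting at the bottom interface goes from n = 2.144 toward n = 3.363: a half-wave phase shift.
Zero or two π shifts → no net half-wave offset.
So the condition for constructive reflection is 2 n t = m λ.
The second-smallest nonzero thickness corresponds to m = 2: t = m λ / (2 n) = 2.00 × 727 / (2 × 2.144) = 339 nm.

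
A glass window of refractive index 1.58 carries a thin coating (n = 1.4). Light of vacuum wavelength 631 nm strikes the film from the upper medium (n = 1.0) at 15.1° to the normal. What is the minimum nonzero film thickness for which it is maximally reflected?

Ray reflecting at the top interface goes from n = 1.0 toward n = 1.4: a half-wave phase shift.
At the lower boundary (n = 1.4 to n = 1.58) the reflected ray undergoes a half-wave phase shift.
Net: no relative phase inversion (both shifts match).
For maximum reflection here: 2 n t cos θ_r = m λ.
Snell's law: 1.0 sin 15.1° = 1.4 sin θ_r → sin θ_r = 0.186, cos θ_r = 0.983.
Minimum nonzero at m = 1: t = λ / (2 n cos θ_r) = 631 / (2 × 1.4 × 0.983) = 229 nm.

229 nm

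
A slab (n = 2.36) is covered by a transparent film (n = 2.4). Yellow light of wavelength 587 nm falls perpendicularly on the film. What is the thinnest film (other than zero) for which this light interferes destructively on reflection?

Ray reflecting at the top interface goes from n = 1.0 toward n = 2.4: a half-wave phase shift.
At the lower boundary (n = 2.4 to n = 2.36) the reflected ray undergoes no phase shift.
Net: one phase inversion between the two reflected rays.
So the condition for destructive reflection is 2 n t = m λ.
Minimum nonzero at m = 1: t = λ / (2 n) = 587 / (2 × 2.4) = 122 nm.

122 nm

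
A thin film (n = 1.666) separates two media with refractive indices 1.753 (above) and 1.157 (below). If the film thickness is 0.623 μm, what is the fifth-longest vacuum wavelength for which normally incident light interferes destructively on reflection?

At the upper boundary (n = 1.753 to n = 1.666) the reflected ray undergoes no phase shift.
Ray reflecting at the bottom interface goes from n = 1.666 toward n = 1.157: no phase shift.
The two reflections carry the same phase change, so no net offset.
With no net inversion, destructive interference in reflection requires 2 n t = (m + ½) λ.
λ = 2 n t / (m + ½). The fifth-longest wavelength is m = 4: λ = 2 × 1.666 × 623 / 4.50 = 461 nm.

461 nm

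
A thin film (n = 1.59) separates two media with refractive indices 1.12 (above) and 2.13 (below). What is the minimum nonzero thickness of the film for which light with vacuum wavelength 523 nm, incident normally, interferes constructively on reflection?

Top surface (1.12 → 1.59): reflection off a higher-index medium gives a half-wave phase shift.
At the lower boundary (n = 1.59 to n = 2.13) the reflected ray undergoes a half-wave phase shift.
Net: no relative phase inversion (both shifts match).
With no net inversion, constructive interference in reflection requires 2 n t = m λ.
Minimum nonzero at m = 1: t = λ / (2 n) = 523 / (2 × 1.59) = 164 nm.

164 nm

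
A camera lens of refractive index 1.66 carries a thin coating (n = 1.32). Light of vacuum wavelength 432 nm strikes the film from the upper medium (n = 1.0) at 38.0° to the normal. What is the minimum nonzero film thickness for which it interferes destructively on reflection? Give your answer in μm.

Top surface (1.0 → 1.32): reflection off a higher-index medium gives a half-wave phase shift.
Ray reflecting at the bottom interface goes from n = 1.32 toward n = 1.66: a half-wave phase shift.
The two reflections carry the same phase change, so no net offset.
For minimum reflection here: 2 n t cos θ_r = (m + ½) λ.
Snell's law: 1.0 sin 38.0° = 1.32 sin θ_r → sin θ_r = 0.466, cos θ_r = 0.885.
Minimum at m = 0: t = λ / (4 n cos θ_r) = 432 / (4 × 1.32 × 0.885) = 92.5 nm.

0.0925 μm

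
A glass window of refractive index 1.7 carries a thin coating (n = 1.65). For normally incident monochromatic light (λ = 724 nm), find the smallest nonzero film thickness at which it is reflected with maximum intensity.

219 nm

Ray reflecting at the top interface goes from n = 1.0 toward n = 1.65: a half-wave phase shift.
At the lower boundary (n = 1.65 to n = 1.7) the reflected ray undergoes a half-wave phase shift.
Zero or two π shifts → no net half-wave offset.
So the condition for constructive reflection is 2 n t = m λ.
Minimum nonzero at m = 1: t = λ / (2 n) = 724 / (2 × 1.65) = 219 nm.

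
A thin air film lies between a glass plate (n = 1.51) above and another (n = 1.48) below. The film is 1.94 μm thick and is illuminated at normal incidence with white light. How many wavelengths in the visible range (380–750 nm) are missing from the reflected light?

5

Top surface (1.51 → 1.0): reflection off a lower-index medium gives no phase shift.
Bottom surface (1.0 → 1.48): reflection off a higher-index medium gives a half-wave phase shift.
The two reflections differ by half a wavelength.
With one net inversion, destructive interference in reflection requires 2 n t = m λ.
λ = 2 n t / m = 3880 / m nm.
m=5: 776 nm (IR); m=6: 647 nm (visible); m=7: 554 nm (visible); m=8: 485 nm (visible); m=9: 431 nm (visible); m=10: 388 nm (visible); m=11: 353 nm (UV).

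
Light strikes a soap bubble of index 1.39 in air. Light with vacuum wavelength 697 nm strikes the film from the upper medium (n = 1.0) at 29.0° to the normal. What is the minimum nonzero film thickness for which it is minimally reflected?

268 nm

Top surface (1.0 → 1.39): reflection off a higher-index medium gives a half-wave phase shift.
At the lower boundary (n = 1.39 to n = 1.0) the reflected ray undergoes no phase shift.
Net: one phase inversion between the two reflected rays.
With one net inversion, destructive interference in reflection requires 2 n t cos θ_r = m λ.
Snell's law: 1.0 sin 29.0° = 1.39 sin θ_r → sin θ_r = 0.349, cos θ_r = 0.937.
Minimum nonzero at m = 1: t = λ / (2 n cos θ_r) = 697 / (2 × 1.39 × 0.937) = 268 nm.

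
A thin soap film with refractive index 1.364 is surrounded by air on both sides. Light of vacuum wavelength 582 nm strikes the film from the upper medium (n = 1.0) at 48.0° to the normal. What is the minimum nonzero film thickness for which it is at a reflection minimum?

254 nm

Ray reflecting at the top interface goes from n = 1.0 toward n = 1.364: a half-wave phase shift.
Ray reflecting at the bottom interface goes from n = 1.364 toward n = 1.0: no phase shift.
Exactly one π shift → a net half-wave offset.
With one net inversion, destructive interference in reflection requires 2 n t cos θ_r = m λ.
Snell's law: 1.0 sin 48.0° = 1.364 sin θ_r → sin θ_r = 0.545, cos θ_r = 0.839.
Minimum nonzero at m = 1: t = λ / (2 n cos θ_r) = 582 / (2 × 1.364 × 0.839) = 254 nm.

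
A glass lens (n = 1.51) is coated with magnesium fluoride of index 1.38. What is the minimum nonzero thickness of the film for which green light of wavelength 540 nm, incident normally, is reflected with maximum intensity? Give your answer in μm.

0.196 μm

Top surface (1.0 → 1.38): reflection off a higher-index medium gives a half-wave phase shift.
Ray reflecting at the bottom interface goes from n = 1.38 toward n = 1.51: a half-wave phase shift.
Zero or two π shifts → no net half-wave offset.
For maximum reflection here: 2 n t = m λ.
Minimum nonzero at m = 1: t = λ / (2 n) = 540 / (2 × 1.38) = 196 nm.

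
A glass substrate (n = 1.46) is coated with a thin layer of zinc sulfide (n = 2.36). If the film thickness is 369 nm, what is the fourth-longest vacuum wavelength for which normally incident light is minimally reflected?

At the upper boundary (n = 1.0 to n = 2.36) the reflected ray undergoes a half-wave phase shift.
Ray reflecting at the bottom interface goes from n = 2.36 toward n = 1.46: no phase shift.
Net: one phase inversion between the two reflected rays.
For weak reflection here: 2 n t = m λ.
λ = 2 n t / m. The fourth-longest wavelength is m = 4: λ = 2 × 2.36 × 369 / 4.00 = 435 nm.

435 nm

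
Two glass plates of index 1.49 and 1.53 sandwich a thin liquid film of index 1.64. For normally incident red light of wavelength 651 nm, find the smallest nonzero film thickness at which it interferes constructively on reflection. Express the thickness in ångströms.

992 Å

Ray reflecting at the top interface goes from n = 1.49 toward n = 1.64: a half-wave phase shift.
Bottom surface (1.64 → 1.53): reflection off a lower-index medium gives no phase shift.
The two reflections differ by half a wavelength.
For maximum reflection here: 2 n t = (m + ½) λ.
Minimum at m = 0: t = λ / (4 n) = 651 / (4 × 1.64) = 99.2 nm.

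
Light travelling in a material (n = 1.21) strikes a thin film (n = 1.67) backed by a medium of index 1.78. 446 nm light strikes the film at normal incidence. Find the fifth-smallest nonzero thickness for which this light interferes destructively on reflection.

Top surface (1.21 → 1.67): reflection off a higher-index medium gives a half-wave phase shift.
Ray reflecting at the bottom interface goes from n = 1.67 toward n = 1.78: a half-wave phase shift.
Net: no relative phase inversion (both shifts match).
For weak reflection here: 2 n t = (m + ½) λ.
The fifth-smallest nonzero thickness corresponds to m = 4: t = (m + ½) λ / (2 n) = 4.50 × 446 / (2 × 1.67) = 601 nm.

601 nm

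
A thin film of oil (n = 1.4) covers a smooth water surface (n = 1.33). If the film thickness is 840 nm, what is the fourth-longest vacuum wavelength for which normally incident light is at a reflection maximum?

Top surface (1.0 → 1.4): reflection off a higher-index medium gives a half-wave phase shift.
At the lower boundary (n = 1.4 to n = 1.33) the reflected ray undergoes no phase shift.
Net: one phase inversion between the two reflected rays.
For bright reflection here: 2 n t = (m + ½) λ.
λ = 2 n t / (m + ½). The fourth-longest wavelength is m = 3: λ = 2 × 1.4 × 840 / 3.50 = 672 nm.

672 nm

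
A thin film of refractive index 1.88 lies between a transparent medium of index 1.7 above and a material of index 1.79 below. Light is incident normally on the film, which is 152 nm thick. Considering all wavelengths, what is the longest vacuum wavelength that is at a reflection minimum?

Ray reflecting at the top interface goes from n = 1.7 toward n = 1.88: a half-wave phase shift.
Bottom surface (1.88 → 1.79): reflection off a lower-index medium gives no phase shift.
Exactly one π shift → a net half-wave offset.
With one net inversion, destructive interference in reflection requires 2 n t = m λ.
λ = 2 n t / m. The longest wavelength is m = 1: λ = 2 × 1.88 × 152 / 1.00 = 572 nm.

572 nm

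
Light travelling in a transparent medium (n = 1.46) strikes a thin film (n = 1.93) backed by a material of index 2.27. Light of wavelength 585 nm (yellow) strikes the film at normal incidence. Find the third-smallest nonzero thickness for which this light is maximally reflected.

455 nm

Ray reflecting at the top interface goes from n = 1.46 toward n = 1.93: a half-wave phase shift.
Ray reflecting at the bottom interface goes from n = 1.93 toward n = 2.27: a half-wave phase shift.
Zero or two π shifts → no net half-wave offset.
For maximum reflection here: 2 n t = m λ.
The third-smallest nonzero thickness corresponds to m = 3: t = m λ / (2 n) = 3.00 × 585 / (2 × 1.93) = 455 nm.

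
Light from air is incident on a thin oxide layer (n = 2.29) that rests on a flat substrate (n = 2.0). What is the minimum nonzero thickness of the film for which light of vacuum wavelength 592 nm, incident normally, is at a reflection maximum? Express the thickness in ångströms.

646 Å

Ray reflecting at the top interface goes from n = 1.0 toward n = 2.29: a half-wave phase shift.
Ray reflecting at the bottom interface goes from n = 2.29 toward n = 2.0: no phase shift.
The two reflections differ by half a wavelength.
For bright reflection here: 2 n t = (m + ½) λ.
Minimum at m = 0: t = λ / (4 n) = 592 / (4 × 2.29) = 64.6 nm.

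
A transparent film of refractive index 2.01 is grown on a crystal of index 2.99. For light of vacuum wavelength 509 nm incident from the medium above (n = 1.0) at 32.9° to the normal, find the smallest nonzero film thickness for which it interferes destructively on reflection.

At the upper boundary (n = 1.0 to n = 2.01) the reflected ray undergoes a half-wave phase shift.
Ray reflecting at the bottom interface goes from n = 2.01 toward n = 2.99: a half-wave phase shift.
Zero or two π shifts → no net half-wave offset.
For dark reflection here: 2 n t cos θ_r = (m + ½) λ.
Snell's law: 1.0 sin 32.9° = 2.01 sin θ_r → sin θ_r = 0.270, cos θ_r = 0.963.
Minimum at m = 0: t = λ / (4 n cos θ_r) = 509 / (4 × 2.01 × 0.963) = 65.8 nm.

65.8 nm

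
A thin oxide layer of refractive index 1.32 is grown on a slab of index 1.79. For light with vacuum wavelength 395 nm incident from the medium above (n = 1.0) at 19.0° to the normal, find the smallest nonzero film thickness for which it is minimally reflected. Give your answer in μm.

0.0772 μm

Top surface (1.0 → 1.32): reflection off a higher-index medium gives a half-wave phase shift.
Ray reflecting at the bottom interface goes from n = 1.32 toward n = 1.79: a half-wave phase shift.
Zero or two π shifts → no net half-wave offset.
With no net inversion, destructive interference in reflection requires 2 n t cos θ_r = (m + ½) λ.
Snell's law: 1.0 sin 19.0° = 1.32 sin θ_r → sin θ_r = 0.247, cos θ_r = 0.969.
Minimum at m = 0: t = λ / (4 n cos θ_r) = 395 / (4 × 1.32 × 0.969) = 77.2 nm.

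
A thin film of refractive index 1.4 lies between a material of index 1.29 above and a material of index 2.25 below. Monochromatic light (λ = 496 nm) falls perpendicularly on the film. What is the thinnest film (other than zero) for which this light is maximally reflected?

Top surface (1.29 → 1.4): reflection off a higher-index medium gives a half-wave phase shift.
At the lower boundary (n = 1.4 to n = 2.25) the reflected ray undergoes a half-wave phase shift.
Zero or two π shifts → no net half-wave offset.
So the condition for constructive reflection is 2 n t = m λ.
Minimum nonzero at m = 1: t = λ / (2 n) = 496 / (2 × 1.4) = 177 nm.

177 nm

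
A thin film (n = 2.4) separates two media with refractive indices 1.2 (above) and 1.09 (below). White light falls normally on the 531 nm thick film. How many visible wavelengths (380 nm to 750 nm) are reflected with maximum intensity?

4

Ray reflecting at the top interface goes from n = 1.2 toward n = 2.4: a half-wave phase shift.
Bottom surface (2.4 → 1.09): reflection off a lower-index medium gives no phase shift.
The two reflections differ by half a wavelength.
With one net inversion, constructive interference in reflection requires 2 n t = (m + ½) λ.
λ = 2 n t / (m + ½) = 2549 / (m + ½) nm.
m=2: 1020 nm (IR); m=3: 728 nm (visible); m=4: 566 nm (visible); m=5: 463 nm (visible); m=6: 392 nm (visible); m=7: 340 nm (UV).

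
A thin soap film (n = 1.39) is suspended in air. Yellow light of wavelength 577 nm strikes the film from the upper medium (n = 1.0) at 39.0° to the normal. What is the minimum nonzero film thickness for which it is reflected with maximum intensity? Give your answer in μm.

0.116 μm

Ray reflecting at the top interface goes from n = 1.0 toward n = 1.39: a half-wave phase shift.
Bottom surface (1.39 → 1.0): reflection off a lower-index medium gives no phase shift.
The two reflections differ by half a wavelength.
For strong reflection here: 2 n t cos θ_r = (m + ½) λ.
Snell's law: 1.0 sin 39.0° = 1.39 sin θ_r → sin θ_r = 0.453, cos θ_r = 0.892.
Minimum at m = 0: t = λ / (4 n cos θ_r) = 577 / (4 × 1.39 × 0.892) = 116 nm.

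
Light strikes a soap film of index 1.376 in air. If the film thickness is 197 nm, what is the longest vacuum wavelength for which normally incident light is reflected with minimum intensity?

Ray reflecting at the top interface goes from n = 1.0 toward n = 1.376: a half-wave phase shift.
At the lower boundary (n = 1.376 to n = 1.0) the reflected ray undergoes no phase shift.
The two reflections differ by half a wavelength.
For weak reflection here: 2 n t = m λ.
λ = 2 n t / m. The longest wavelength is m = 1: λ = 2 × 1.376 × 197 / 1.00 = 542 nm.

542 nm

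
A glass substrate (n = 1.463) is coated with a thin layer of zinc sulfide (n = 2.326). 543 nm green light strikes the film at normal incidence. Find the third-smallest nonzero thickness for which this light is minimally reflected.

Top surface (1.0 → 2.326): reflection off a higher-index medium gives a half-wave phase shift.
At the lower boundary (n = 2.326 to n = 1.463) the reflected ray undergoes no phase shift.
Net: one phase inversion between the two reflected rays.
With one net inversion, destructive interference in reflection requires 2 n t = m λ.
The third-smallest nonzero thickness corresponds to m = 3: t = m λ / (2 n) = 3.00 × 543 / (2 × 2.326) = 350 nm.

350 nm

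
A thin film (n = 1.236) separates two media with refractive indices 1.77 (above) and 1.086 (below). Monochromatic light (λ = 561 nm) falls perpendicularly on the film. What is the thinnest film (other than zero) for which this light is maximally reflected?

227 nm

Ray reflecting at the top interface goes from n = 1.77 toward n = 1.236: no phase shift.
At the lower boundary (n = 1.236 to n = 1.086) the reflected ray undergoes no phase shift.
The two reflections carry the same phase change, so no net offset.
With no net inversion, constructive interference in reflection requires 2 n t = m λ.
Minimum nonzero at m = 1: t = λ / (2 n) = 561 / (2 × 1.236) = 227 nm.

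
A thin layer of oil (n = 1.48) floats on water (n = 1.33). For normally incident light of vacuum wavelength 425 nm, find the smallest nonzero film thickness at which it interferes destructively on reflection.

Ray reflecting at the top interface goes from n = 1.0 toward n = 1.48: a half-wave phase shift.
Ray reflecting at the bottom interface goes from n = 1.48 toward n = 1.33: no phase shift.
Exactly one π shift → a net half-wave offset.
With one net inversion, destructive interference in reflection requires 2 n t = m λ.
Minimum nonzero at m = 1: t = λ / (2 n) = 425 / (2 × 1.48) = 144 nm.

144 nm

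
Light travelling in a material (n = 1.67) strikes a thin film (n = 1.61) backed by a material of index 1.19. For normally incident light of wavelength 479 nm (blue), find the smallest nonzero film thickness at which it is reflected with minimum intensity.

Ray reflecting at the top interface goes from n = 1.67 toward n = 1.61: no phase shift.
Ray reflecting at the bottom interface goes from n = 1.61 toward n = 1.19: no phase shift.
Zero or two π shifts → no net half-wave offset.
So the condition for destructive reflection is 2 n t = (m + ½) λ.
Minimum at m = 0: t = λ / (4 n) = 479 / (4 × 1.61) = 74.4 nm.

74.4 nm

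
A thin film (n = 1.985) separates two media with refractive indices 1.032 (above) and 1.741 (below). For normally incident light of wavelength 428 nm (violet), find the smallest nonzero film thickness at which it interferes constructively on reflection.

Top surface (1.032 → 1.985): reflection off a higher-index medium gives a half-wave phase shift.
At the lower boundary (n = 1.985 to n = 1.741) the reflected ray undergoes no phase shift.
Exactly one π shift → a net half-wave offset.
So the condition for constructive reflection is 2 n t = (m + ½) λ.
Minimum at m = 0: t = λ / (4 n) = 428 / (4 × 1.985) = 53.9 nm.

53.9 nm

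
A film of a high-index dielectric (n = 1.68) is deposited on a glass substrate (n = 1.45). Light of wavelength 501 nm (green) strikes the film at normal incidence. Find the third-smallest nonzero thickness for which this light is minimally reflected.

447 nm

Top surface (1.0 → 1.68): reflection off a higher-index medium gives a half-wave phase shift.
Ray reflecting at the bottom interface goes from n = 1.68 toward n = 1.45: no phase shift.
Exactly one π shift → a net half-wave offset.
For dark reflection here: 2 n t = m λ.
The third-smallest nonzero thickness corresponds to m = 3: t = m λ / (2 n) = 3.00 × 501 / (2 × 1.68) = 447 nm.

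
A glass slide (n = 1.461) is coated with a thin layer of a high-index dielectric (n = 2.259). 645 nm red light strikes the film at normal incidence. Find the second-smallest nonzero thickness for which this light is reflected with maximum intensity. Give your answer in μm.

At the upper boundary (n = 1.0 to n = 2.259) the reflected ray undergoes a half-wave phase shift.
At the lower boundary (n = 2.259 to n = 1.461) the reflected ray undergoes no phase shift.
The two reflections differ by half a wavelength.
For strong reflection here: 2 n t = (m + ½) λ.
The second-smallest nonzero thickness corresponds to m = 1: t = (m + ½) λ / (2 n) = 1.50 × 645 / (2 × 2.259) = 214 nm.

0.214 μm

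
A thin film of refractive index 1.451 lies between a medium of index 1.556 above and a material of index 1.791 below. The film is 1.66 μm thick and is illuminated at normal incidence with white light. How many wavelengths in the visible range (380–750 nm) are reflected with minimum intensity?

Ray reflecting at the top interface goes from n = 1.556 toward n = 1.451: no phase shift.
Ray reflecting at the bottom interface goes from n = 1.451 toward n = 1.791: a half-wave phase shift.
Net: one phase inversion between the two reflected rays.
So the condition for destructive reflection is 2 n t = m λ.
λ = 2 n t / m = 4817 / m nm.
m=6: 803 nm (IR); m=7: 688 nm (visible); m=8: 602 nm (visible); m=9: 535 nm (visible); m=10: 482 nm (visible); m=11: 438 nm (visible); m=12: 401 nm (visible); m=13: 371 nm (UV).

6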